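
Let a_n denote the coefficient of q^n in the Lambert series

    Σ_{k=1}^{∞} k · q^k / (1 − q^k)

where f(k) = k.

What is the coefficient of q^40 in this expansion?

[q^40] f(1)=1,f(2)=2,f(4)=4,f(5)=5,f(8)=8,f(10)=10,f(20)=20,f(40)=40 ⇒ 90

a_40 = 90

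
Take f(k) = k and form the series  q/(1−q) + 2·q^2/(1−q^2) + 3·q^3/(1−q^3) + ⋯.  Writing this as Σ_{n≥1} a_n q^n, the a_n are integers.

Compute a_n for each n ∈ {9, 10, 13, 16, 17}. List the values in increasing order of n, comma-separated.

[q^9] f(1)=1,f(3)=3,f(9)=9 ⇒ 13
q^10  k|10↦f(k): 1:1 2:2 5:5 10:10  a_10=18
n=13: 1·13 13·1  f→[1+13]=14
n=16: 1·16 2·8 4·4 8·2 16·1  f→[1+2+4+8+16]=31
[q^17] f(1)=1,f(17)=17 ⇒ 18

13, 18, 14, 31, 18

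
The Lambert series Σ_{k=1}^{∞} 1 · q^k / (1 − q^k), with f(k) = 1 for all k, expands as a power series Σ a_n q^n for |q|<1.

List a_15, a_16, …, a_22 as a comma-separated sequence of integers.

4, 5, 2, 6, 2, 6, 4, 4

[q^15] f(15)=1,f(5)=1,f(3)=1,f(1)=1 ⇒ 4
n=16: 16·1 8·2 4·4 2·8 1·16  f→[1+1+1+1+1]=5
n=17: 1·17 17·1  f→[1+1]=2
d|18:{1,2,3,6,9,18}  Σf=1+1+1+1+1+1=6
d|19:{1,19}  Σf=1+1=2
d|20:{20,10,5,4,2,1}  Σf=1+1+1+1+1+1=6
d|21:{1,3,7,21}  Σf=1+1+1+1=4
q^22  k|22↦f(k): 22:1 11:1 2:1 1:1  a_22=4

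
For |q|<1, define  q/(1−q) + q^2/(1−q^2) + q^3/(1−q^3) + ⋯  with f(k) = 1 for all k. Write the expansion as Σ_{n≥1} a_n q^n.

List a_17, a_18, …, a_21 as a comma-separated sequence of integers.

2, 6, 2, 6, 4

q^17  k|17↦f(k): 1:1 17:1  a_17=2
n=18: 1·18 2·9 3·6 6·3 9·2 18·1  f→[1+1+1+1+1+1]=6
n=19: 1·19 19·1  f→[1+1]=2
n=20: 20·1 10·2 5·4 4·5 2·10 1·20  f→[1+1+1+1+1+1]=6
d|21:{21,7,3,1}  Σf=1+1+1+1=4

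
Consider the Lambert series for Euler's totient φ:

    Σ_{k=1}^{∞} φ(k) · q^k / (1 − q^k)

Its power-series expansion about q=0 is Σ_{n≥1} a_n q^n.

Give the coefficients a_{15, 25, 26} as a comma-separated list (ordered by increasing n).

d|15:{1,3,5,15}  Σφ=1+2+4+8=15
q^25  k|25↦φ(k): 1:1 5:4 25:20  a_25=25
q^26  k|26↦φ(k): 26:12 13:12 2:1 1:1  a_26=26

15, 25, 26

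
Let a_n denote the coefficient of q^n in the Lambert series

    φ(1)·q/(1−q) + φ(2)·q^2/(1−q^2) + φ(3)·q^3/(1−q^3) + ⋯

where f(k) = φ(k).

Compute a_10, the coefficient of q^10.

d|10:{10,5,2,1}  Σφ=4+4+1+1=10

a_10 = 10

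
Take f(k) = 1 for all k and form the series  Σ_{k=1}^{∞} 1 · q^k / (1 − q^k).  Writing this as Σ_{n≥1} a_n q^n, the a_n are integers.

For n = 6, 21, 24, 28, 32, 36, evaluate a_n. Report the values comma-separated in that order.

[q^6] f(6)=1,f(3)=1,f(2)=1,f(1)=1 ⇒ 4
n=21: 1·21 3·7 7·3 21·1  f→[1+1+1+1]=4
q^24  k|24↦f(k): 24:1 12:1 8:1 6:1 4:1 3:1 2:1 1:1  a_24=8
q^28  k|28↦f(k): 28:1 14:1 7:1 4:1 2:1 1:1  a_28=6
q^32  k|32↦f(k): 32:1 16:1 8:1 4:1 2:1 1:1  a_32=6
[q^36] f(36)=1,f(18)=1,f(12)=1,f(9)=1,f(6)=1,f(4)=1,f(3)=1,f(2)=1,f(1)=1 ⇒ 9

4, 4, 8, 6, 6, 9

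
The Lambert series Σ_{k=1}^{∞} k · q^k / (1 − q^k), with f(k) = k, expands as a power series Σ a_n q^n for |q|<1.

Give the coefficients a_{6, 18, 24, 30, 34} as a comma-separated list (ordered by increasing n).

d|6:{1,2,3,6}  Σf=1+2+3+6=12
q^18  k|18↦f(k): 18:18 9:9 6:6 3:3 2:2 1:1  a_18=39
[q^24] f(1)=1,f(2)=2,f(3)=3,f(4)=4,f(6)=6,f(8)=8,f(12)=12,f(24)=24 ⇒ 60
d|30:{30,15,10,6,5,3,2,1}  Σf=30+15+10+6+5+3+2+1=72
n=34: 1·34 2·17 17·2 34·1  f→[1+2+17+34]=54

12, 39, 60, 72, 54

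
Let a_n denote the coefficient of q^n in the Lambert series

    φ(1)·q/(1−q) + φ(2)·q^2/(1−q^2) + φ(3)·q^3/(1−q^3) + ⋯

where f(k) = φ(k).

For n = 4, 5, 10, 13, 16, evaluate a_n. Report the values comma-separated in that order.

[q^4] φ(1)=1,φ(2)=1,φ(4)=2 ⇒ 4
[q^5] φ(1)=1,φ(5)=4 ⇒ 5
d|10:{10,5,2,1}  Σφ=4+4+1+1=10
[q^13] φ(13)=12,φ(1)=1 ⇒ 13
q^16  k|16↦φ(k): 16:8 8:4 4:2 2:1 1:1  a_16=16

4, 5, 10, 13, 16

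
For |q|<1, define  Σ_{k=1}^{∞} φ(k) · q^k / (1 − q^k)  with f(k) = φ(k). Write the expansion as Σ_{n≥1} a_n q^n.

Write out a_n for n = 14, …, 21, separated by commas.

q^14  k|14↦φ(k): 14:6 7:6 2:1 1:1  a_14=14
[q^15] φ(1)=1,φ(3)=2,φ(5)=4,φ(15)=8 ⇒ 15
n=16: 1·16 2·8 4·4 8·2 16·1  φ→[1+1+2+4+8]=16
n=17: 17·1 1·17  φ→[16+1]=17
[q^18] φ(1)=1,φ(2)=1,φ(3)=2,φ(6)=2,φ(9)=6,φ(18)=6 ⇒ 18
d|19:{1,19}  Σφ=1+18=19
q^20  k|20↦φ(k): 1:1 2:1 4:2 5:4 10:4 20:8  a_20=20
d|21:{1,3,7,21}  Σφ=1+2+6+12=21

14, 15, 16, 17, 18, 19, 20, 21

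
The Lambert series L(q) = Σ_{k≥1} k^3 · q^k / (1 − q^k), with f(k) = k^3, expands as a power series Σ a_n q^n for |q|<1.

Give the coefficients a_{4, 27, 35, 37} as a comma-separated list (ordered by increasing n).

73, 20440, 43344, 50654

n=4: 4·1 2·2 1·4  f→[64+8+1]=73
[q^27] f(27)=19683,f(9)=729,f(3)=27,f(1)=1 ⇒ 20440
d|35:{35,7,5,1}  Σf=42875+343+125+1=43344
n=37: 37·1 1·37  f→[50653+1]=50654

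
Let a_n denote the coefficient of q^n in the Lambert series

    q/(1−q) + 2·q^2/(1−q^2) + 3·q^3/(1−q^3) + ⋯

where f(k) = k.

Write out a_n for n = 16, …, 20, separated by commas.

n=16: 16·1 8·2 4·4 2·8 1·16  f→[16+8+4+2+1]=31
[q^17] f(1)=1,f(17)=17 ⇒ 18
[q^18] f(1)=1,f(2)=2,f(3)=3,f(6)=6,f(9)=9,f(18)=18 ⇒ 39
[q^19] f(1)=1,f(19)=19 ⇒ 20
[q^20] f(1)=1,f(2)=2,f(4)=4,f(5)=5,f(10)=10,f(20)=20 ⇒ 42

31, 18, 39, 20, 42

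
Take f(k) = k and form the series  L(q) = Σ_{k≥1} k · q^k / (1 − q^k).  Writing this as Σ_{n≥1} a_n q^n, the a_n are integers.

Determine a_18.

q^18  k|18↦f(k): 1:1 2:2 3:3 6:6 9:9 18:18  a_18=39

a_18 = 39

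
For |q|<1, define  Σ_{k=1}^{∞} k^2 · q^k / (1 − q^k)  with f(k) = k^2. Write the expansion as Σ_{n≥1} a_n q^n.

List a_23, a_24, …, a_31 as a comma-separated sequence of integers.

q^23  k|23↦f(k): 1:1 23:529  a_23=530
[q^24] f(24)=576,f(12)=144,f(8)=64,f(6)=36,f(4)=16,f(3)=9,f(2)=4,f(1)=1 ⇒ 850
q^25  k|25↦f(k): 25:625 5:25 1:1  a_25=651
n=26: 1·26 2·13 13·2 26·1  f→[1+4+169+676]=850
n=27: 1·27 3·9 9·3 27·1  f→[1+9+81+729]=820
q^28  k|28↦f(k): 1:1 2:4 4:16 7:49 14:196 28:784  a_28=1050
d|29:{1,29}  Σf=1+841=842
n=30: 1·30 2·15 3·10 5·6 6·5 10·3 15·2 30·1  f→[1+4+9+25+36+100+225+900]=1300
[q^31] f(1)=1,f(31)=961 ⇒ 962

530, 850, 651, 850, 820, 1050, 842, 1300, 962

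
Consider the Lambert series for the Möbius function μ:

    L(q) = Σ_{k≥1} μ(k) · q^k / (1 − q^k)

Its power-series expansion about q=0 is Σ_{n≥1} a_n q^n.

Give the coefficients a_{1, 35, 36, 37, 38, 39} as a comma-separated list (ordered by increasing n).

1, 0, 0, 0, 0, 0

n=1: 1·1  μ→[1]=1
d|35:{35,7,5,1}  Σμ=1+(-1)+(-1)+1=0
n=36: 36·1 18·2 12·3 9·4 6·6 4·9 3·12 2·18 1·36  μ→[0+0+0+0+1+0+(-1)+(-1)+1]=0
n=37: 1·37 37·1  μ→[1+(-1)]=0
q^38  k|38↦μ(k): 1:1 2:-1 19:-1 38:1  a_38=0
q^39  k|39↦μ(k): 39:1 13:-1 3:-1 1:1  a_39=0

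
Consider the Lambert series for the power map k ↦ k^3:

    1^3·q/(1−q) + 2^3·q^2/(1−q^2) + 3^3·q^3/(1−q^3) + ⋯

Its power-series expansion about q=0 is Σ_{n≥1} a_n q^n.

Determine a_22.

d|22:{22,11,2,1}  Σf=10648+1331+8+1=11988

a_22 = 11988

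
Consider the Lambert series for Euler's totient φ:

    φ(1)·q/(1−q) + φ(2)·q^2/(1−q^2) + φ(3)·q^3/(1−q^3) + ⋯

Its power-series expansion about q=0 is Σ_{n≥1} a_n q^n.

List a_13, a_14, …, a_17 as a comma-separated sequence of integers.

[q^13] φ(1)=1,φ(13)=12 ⇒ 13
q^14  k|14↦φ(k): 14:6 7:6 2:1 1:1  a_14=14
[q^15] φ(15)=8,φ(5)=4,φ(3)=2,φ(1)=1 ⇒ 15
n=16: 1·16 2·8 4·4 8·2 16·1  φ→[1+1+2+4+8]=16
[q^17] φ(1)=1,φ(17)=16 ⇒ 17

13, 14, 15, 16, 17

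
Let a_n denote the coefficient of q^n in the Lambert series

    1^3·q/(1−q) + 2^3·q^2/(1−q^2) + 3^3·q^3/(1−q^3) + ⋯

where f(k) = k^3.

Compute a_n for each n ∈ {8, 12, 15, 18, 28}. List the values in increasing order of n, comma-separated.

585, 2044, 3528, 6813, 25112

d|8:{1,2,4,8}  Σf=1+8+64+512=585
n=12: 1·12 2·6 3·4 4·3 6·2 12·1  f→[1+8+27+64+216+1728]=2044
q^15  k|15↦f(k): 15:3375 5:125 3:27 1:1  a_15=3528
[q^18] f(1)=1,f(2)=8,f(3)=27,f(6)=216,f(9)=729,f(18)=5832 ⇒ 6813
d|28:{28,14,7,4,2,1}  Σf=21952+2744+343+64+8+1=25112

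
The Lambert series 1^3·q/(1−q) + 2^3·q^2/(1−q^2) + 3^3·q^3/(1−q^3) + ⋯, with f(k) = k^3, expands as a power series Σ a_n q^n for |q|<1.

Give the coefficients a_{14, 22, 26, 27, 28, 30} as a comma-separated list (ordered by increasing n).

3096, 11988, 19782, 20440, 25112, 31752

q^14  k|14↦f(k): 14:2744 7:343 2:8 1:1  a_14=3096
[q^22] f(1)=1,f(2)=8,f(11)=1331,f(22)=10648 ⇒ 11988
q^26  k|26↦f(k): 26:17576 13:2197 2:8 1:1  a_26=19782
n=27: 1·27 3·9 9·3 27·1  f→[1+27+729+19683]=20440
[q^28] f(1)=1,f(2)=8,f(4)=64,f(7)=343,f(14)=2744,f(28)=21952 ⇒ 25112
n=30: 1·30 2·15 3·10 5·6 6·5 10·3 15·2 30·1  f→[1+8+27+125+216+1000+3375+27000]=31752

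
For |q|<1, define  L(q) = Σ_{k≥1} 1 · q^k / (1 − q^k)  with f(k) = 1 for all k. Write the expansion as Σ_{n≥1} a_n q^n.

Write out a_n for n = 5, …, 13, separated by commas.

q^5  k|5↦f(k): 1:1 5:1  a_5=2
[q^6] f(6)=1,f(3)=1,f(2)=1,f(1)=1 ⇒ 4
q^7  k|7↦f(k): 7:1 1:1  a_7=2
[q^8] f(8)=1,f(4)=1,f(2)=1,f(1)=1 ⇒ 4
[q^9] f(9)=1,f(3)=1,f(1)=1 ⇒ 3
d|10:{1,2,5,10}  Σf=1+1+1+1=4
n=11: 1·11 11·1  f→[1+1]=2
q^12  k|12↦f(k): 12:1 6:1 4:1 3:1 2:1 1:1  a_12=6
q^13  k|13↦f(k): 1:1 13:1  a_13=2

2, 4, 2, 4, 3, 4, 2, 6, 2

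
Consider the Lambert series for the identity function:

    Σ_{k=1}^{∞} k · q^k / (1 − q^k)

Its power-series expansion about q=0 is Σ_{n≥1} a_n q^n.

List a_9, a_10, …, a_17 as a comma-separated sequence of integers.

13, 18, 12, 28, 14, 24, 24, 31, 18

[q^9] f(9)=9,f(3)=3,f(1)=1 ⇒ 13
d|10:{10,5,2,1}  Σf=10+5+2+1=18
[q^11] f(1)=1,f(11)=11 ⇒ 12
d|12:{1,2,3,4,6,12}  Σf=1+2+3+4+6+12=28
q^13  k|13↦f(k): 13:13 1:1  a_13=14
q^14  k|14↦f(k): 1:1 2:2 7:7 14:14  a_14=24
[q^15] f(15)=15,f(5)=5,f(3)=3,f(1)=1 ⇒ 24
d|16:{1,2,4,8,16}  Σf=1+2+4+8+16=31
q^17  k|17↦f(k): 1:1 17:17  a_17=18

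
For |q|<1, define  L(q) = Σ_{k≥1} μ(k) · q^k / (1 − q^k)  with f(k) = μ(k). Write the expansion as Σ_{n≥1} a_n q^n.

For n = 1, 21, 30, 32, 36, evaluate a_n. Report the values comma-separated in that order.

n=1: 1·1  μ→[1]=1
[q^21] μ(1)=1,μ(3)=-1,μ(7)=-1,μ(21)=1 ⇒ 0
q^30  k|30↦μ(k): 30:-1 15:1 10:1 6:1 5:-1 3:-1 2:-1 1:1  a_30=0
q^32  k|32↦μ(k): 1:1 2:-1 4:0 8:0 16:0 32:0  a_32=0
[q^36] μ(36)=0,μ(18)=0,μ(12)=0,μ(9)=0,μ(6)=1,μ(4)=0,μ(3)=-1,μ(2)=-1,μ(1)=1 ⇒ 0

1, 0, 0, 0, 0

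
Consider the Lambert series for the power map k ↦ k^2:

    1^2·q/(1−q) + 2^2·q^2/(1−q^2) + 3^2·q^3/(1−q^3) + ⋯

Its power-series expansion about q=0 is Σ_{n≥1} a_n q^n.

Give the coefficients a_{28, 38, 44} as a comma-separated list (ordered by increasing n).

1050, 1810, 2562

n=28: 28·1 14·2 7·4 4·7 2·14 1·28  f→[784+196+49+16+4+1]=1050
[q^38] f(1)=1,f(2)=4,f(19)=361,f(38)=1444 ⇒ 1810
d|44:{1,2,4,11,22,44}  Σf=1+4+16+121+484+1936=2562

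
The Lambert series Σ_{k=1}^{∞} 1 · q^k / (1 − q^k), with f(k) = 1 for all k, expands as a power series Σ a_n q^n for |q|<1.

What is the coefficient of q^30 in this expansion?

a_30 = 8

d|30:{1,2,3,5,6,10,15,30}  Σf=1+1+1+1+1+1+1+1=8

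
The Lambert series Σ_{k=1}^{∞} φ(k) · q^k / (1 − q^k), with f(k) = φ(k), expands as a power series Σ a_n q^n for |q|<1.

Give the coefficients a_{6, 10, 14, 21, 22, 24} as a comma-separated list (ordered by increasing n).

[q^6] φ(6)=2,φ(3)=2,φ(2)=1,φ(1)=1 ⇒ 6
d|10:{10,5,2,1}  Σφ=4+4+1+1=10
n=14: 14·1 7·2 2·7 1·14  φ→[6+6+1+1]=14
n=21: 21·1 7·3 3·7 1·21  φ→[12+6+2+1]=21
d|22:{1,2,11,22}  Σφ=1+1+10+10=22
d|24:{24,12,8,6,4,3,2,1}  Σφ=8+4+4+2+2+2+1+1=24

6, 10, 14, 21, 22, 24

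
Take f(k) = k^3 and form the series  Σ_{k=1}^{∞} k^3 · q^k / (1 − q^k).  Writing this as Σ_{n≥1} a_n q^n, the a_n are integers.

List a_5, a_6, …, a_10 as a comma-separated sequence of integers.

126, 252, 344, 585, 757, 1134

q^5  k|5↦f(k): 5:125 1:1  a_5=126
q^6  k|6↦f(k): 1:1 2:8 3:27 6:216  a_6=252
[q^7] f(1)=1,f(7)=343 ⇒ 344
n=8: 1·8 2·4 4·2 8·1  f→[1+8+64+512]=585
q^9  k|9↦f(k): 1:1 3:27 9:729  a_9=757
q^10  k|10↦f(k): 1:1 2:8 5:125 10:1000  a_10=1134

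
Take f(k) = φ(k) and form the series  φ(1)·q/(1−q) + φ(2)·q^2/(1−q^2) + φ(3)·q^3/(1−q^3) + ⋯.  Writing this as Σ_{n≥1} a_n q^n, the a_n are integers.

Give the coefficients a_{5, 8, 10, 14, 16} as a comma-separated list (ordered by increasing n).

q^5  k|5↦φ(k): 5:4 1:1  a_5=5
q^8  k|8↦φ(k): 1:1 2:1 4:2 8:4  a_8=8
d|10:{10,5,2,1}  Σφ=4+4+1+1=10
d|14:{14,7,2,1}  Σφ=6+6+1+1=14
n=16: 1·16 2·8 4·4 8·2 16·1  φ→[1+1+2+4+8]=16

5, 8, 10, 14, 16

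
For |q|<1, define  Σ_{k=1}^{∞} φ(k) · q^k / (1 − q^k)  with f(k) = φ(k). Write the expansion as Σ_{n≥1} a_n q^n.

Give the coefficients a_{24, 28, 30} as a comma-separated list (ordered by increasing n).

q^24  k|24↦φ(k): 24:8 12:4 8:4 6:2 4:2 3:2 2:1 1:1  a_24=24
d|28:{28,14,7,4,2,1}  Σφ=12+6+6+2+1+1=28
d|30:{30,15,10,6,5,3,2,1}  Σφ=8+8+4+2+4+2+1+1=30

24, 28, 30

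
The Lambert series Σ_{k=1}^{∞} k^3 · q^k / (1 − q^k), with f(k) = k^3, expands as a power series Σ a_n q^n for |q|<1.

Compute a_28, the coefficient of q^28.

q^28  k|28↦f(k): 28:21952 14:2744 7:343 4:64 2:8 1:1  a_28=25112

a_28 = 25112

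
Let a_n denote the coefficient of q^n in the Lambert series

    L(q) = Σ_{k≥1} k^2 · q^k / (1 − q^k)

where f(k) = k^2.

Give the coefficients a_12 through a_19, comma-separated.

210, 170, 250, 260, 341, 290, 455, 362

[q^12] f(12)=144,f(6)=36,f(4)=16,f(3)=9,f(2)=4,f(1)=1 ⇒ 210
q^13  k|13↦f(k): 13:169 1:1  a_13=170
[q^14] f(14)=196,f(7)=49,f(2)=4,f(1)=1 ⇒ 250
q^15  k|15↦f(k): 1:1 3:9 5:25 15:225  a_15=260
[q^16] f(16)=256,f(8)=64,f(4)=16,f(2)=4,f(1)=1 ⇒ 341
q^17  k|17↦f(k): 17:289 1:1  a_17=290
q^18  k|18↦f(k): 18:324 9:81 6:36 3:9 2:4 1:1  a_18=455
d|19:{1,19}  Σf=1+361=362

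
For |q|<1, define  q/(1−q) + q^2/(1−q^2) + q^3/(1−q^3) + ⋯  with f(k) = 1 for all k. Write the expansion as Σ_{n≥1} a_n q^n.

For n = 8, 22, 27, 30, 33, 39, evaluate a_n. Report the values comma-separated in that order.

d|8:{8,4,2,1}  Σf=1+1+1+1=4
[q^22] f(1)=1,f(2)=1,f(11)=1,f(22)=1 ⇒ 4
d|27:{27,9,3,1}  Σf=1+1+1+1=4
q^30  k|30↦f(k): 1:1 2:1 3:1 5:1 6:1 10:1 15:1 30:1  a_30=8
d|33:{33,11,3,1}  Σf=1+1+1+1=4
[q^39] f(1)=1,f(3)=1,f(13)=1,f(39)=1 ⇒ 4

4, 4, 4, 8, 4, 4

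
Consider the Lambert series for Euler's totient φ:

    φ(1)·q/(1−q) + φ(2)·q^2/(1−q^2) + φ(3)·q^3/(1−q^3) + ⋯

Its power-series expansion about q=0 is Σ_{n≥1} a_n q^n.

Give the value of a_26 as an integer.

[q^26] φ(26)=12,φ(13)=12,φ(2)=1,φ(1)=1 ⇒ 26

a_26 = 26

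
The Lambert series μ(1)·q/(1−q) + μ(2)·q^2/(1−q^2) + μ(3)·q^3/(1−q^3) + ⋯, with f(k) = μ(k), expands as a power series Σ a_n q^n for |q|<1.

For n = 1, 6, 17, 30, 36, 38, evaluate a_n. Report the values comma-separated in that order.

1, 0, 0, 0, 0, 0

d|1:{1}  Σμ=1=1
[q^6] μ(1)=1,μ(2)=-1,μ(3)=-1,μ(6)=1 ⇒ 0
q^17  k|17↦μ(k): 1:1 17:-1  a_17=0
n=30: 1·30 2·15 3·10 5·6 6·5 10·3 15·2 30·1  μ→[1+(-1)+(-1)+(-1)+1+1+1+(-1)]=0
d|36:{36,18,12,9,6,4,3,2,1}  Σμ=0+0+0+0+1+0+(-1)+(-1)+1=0
n=38: 38·1 19·2 2·19 1·38  μ→[1+(-1)+(-1)+1]=0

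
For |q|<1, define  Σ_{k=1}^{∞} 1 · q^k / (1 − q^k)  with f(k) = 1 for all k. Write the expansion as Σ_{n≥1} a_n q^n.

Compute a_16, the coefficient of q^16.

d|16:{16,8,4,2,1}  Σf=1+1+1+1+1=5

a_16 = 5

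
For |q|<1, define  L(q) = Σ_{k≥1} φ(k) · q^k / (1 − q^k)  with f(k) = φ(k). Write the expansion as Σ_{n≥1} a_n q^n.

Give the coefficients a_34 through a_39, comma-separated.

n=34: 1·34 2·17 17·2 34·1  φ→[1+1+16+16]=34
n=35: 1·35 5·7 7·5 35·1  φ→[1+4+6+24]=35
n=36: 36·1 18·2 12·3 9·4 6·6 4·9 3·12 2·18 1·36  φ→[12+6+4+6+2+2+2+1+1]=36
q^37  k|37↦φ(k): 1:1 37:36  a_37=37
[q^38] φ(1)=1,φ(2)=1,φ(19)=18,φ(38)=18 ⇒ 38
d|39:{39,13,3,1}  Σφ=24+12+2+1=39

34, 35, 36, 37, 38, 39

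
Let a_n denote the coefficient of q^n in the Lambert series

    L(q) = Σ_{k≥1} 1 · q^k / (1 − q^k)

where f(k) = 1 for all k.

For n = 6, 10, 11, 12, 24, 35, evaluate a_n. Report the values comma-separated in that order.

[q^6] f(6)=1,f(3)=1,f(2)=1,f(1)=1 ⇒ 4
[q^10] f(10)=1,f(5)=1,f(2)=1,f(1)=1 ⇒ 4
q^11  k|11↦f(k): 1:1 11:1  a_11=2
n=12: 1·12 2·6 3·4 4·3 6·2 12·1  f→[1+1+1+1+1+1]=6
d|24:{24,12,8,6,4,3,2,1}  Σf=1+1+1+1+1+1+1+1=8
d|35:{35,7,5,1}  Σf=1+1+1+1=4

4, 4, 2, 6, 8, 4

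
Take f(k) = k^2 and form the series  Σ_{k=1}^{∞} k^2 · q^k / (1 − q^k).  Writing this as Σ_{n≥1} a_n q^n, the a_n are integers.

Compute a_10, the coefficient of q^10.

a_10 = 130

q^10  k|10↦f(k): 10:100 5:25 2:4 1:1  a_10=130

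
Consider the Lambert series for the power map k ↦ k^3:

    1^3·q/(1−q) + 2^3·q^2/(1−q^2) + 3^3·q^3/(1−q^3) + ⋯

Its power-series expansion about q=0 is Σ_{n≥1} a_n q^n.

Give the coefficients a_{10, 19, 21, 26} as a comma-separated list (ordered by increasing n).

n=10: 1·10 2·5 5·2 10·1  f→[1+8+125+1000]=1134
[q^19] f(19)=6859,f(1)=1 ⇒ 6860
[q^21] f(1)=1,f(3)=27,f(7)=343,f(21)=9261 ⇒ 9632
[q^26] f(26)=17576,f(13)=2197,f(2)=8,f(1)=1 ⇒ 19782

1134, 6860, 9632, 19782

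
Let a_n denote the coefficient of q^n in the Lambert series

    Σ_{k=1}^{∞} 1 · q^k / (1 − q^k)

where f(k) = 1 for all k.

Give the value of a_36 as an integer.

a_36 = 9

q^36  k|36↦f(k): 36:1 18:1 12:1 9:1 6:1 4:1 3:1 2:1 1:1  a_36=9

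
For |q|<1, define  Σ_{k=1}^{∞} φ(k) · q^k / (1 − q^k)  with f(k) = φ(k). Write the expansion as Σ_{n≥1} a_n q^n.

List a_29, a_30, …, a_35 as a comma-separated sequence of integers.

[q^29] φ(29)=28,φ(1)=1 ⇒ 29
d|30:{30,15,10,6,5,3,2,1}  Σφ=8+8+4+2+4+2+1+1=30
[q^31] φ(31)=30,φ(1)=1 ⇒ 31
q^32  k|32↦φ(k): 1:1 2:1 4:2 8:4 16:8 32:16  a_32=32
[q^33] φ(1)=1,φ(3)=2,φ(11)=10,φ(33)=20 ⇒ 33
n=34: 1·34 2·17 17·2 34·1  φ→[1+1+16+16]=34
q^35  k|35↦φ(k): 35:24 7:6 5:4 1:1  a_35=35

29, 30, 31, 32, 33, 34, 35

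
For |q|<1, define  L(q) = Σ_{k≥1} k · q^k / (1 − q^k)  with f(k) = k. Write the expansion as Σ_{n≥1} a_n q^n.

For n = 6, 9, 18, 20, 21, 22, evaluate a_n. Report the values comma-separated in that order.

q^6  k|6↦f(k): 1:1 2:2 3:3 6:6  a_6=12
[q^9] f(1)=1,f(3)=3,f(9)=9 ⇒ 13
q^18  k|18↦f(k): 1:1 2:2 3:3 6:6 9:9 18:18  a_18=39
n=20: 20·1 10·2 5·4 4·5 2·10 1·20  f→[20+10+5+4+2+1]=42
q^21  k|21↦f(k): 21:21 7:7 3:3 1:1  a_21=32
[q^22] f(1)=1,f(2)=2,f(11)=11,f(22)=22 ⇒ 36

12, 13, 39, 42, 32, 36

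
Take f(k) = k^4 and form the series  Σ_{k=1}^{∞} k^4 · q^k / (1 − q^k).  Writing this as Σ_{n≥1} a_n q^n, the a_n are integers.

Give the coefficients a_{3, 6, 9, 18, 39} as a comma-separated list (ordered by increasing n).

d|3:{3,1}  Σf=81+1=82
n=6: 6·1 3·2 2·3 1·6  f→[1296+81+16+1]=1394
q^9  k|9↦f(k): 9:6561 3:81 1:1  a_9=6643
n=18: 1·18 2·9 3·6 6·3 9·2 18·1  f→[1+16+81+1296+6561+104976]=112931
n=39: 39·1 13·3 3·13 1·39  f→[2313441+28561+81+1]=2342084

82, 1394, 6643, 112931, 2342084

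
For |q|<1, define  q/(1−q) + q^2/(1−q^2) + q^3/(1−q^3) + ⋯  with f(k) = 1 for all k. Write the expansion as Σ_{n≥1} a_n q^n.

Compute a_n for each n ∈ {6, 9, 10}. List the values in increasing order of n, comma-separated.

4, 3, 4

d|6:{6,3,2,1}  Σf=1+1+1+1=4
q^9  k|9↦f(k): 1:1 3:1 9:1  a_9=3
d|10:{10,5,2,1}  Σf=1+1+1+1=4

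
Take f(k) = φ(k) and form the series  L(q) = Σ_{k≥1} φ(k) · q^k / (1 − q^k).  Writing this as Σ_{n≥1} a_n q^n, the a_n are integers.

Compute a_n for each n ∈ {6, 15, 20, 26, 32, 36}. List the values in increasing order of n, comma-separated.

[q^6] φ(1)=1,φ(2)=1,φ(3)=2,φ(6)=2 ⇒ 6
[q^15] φ(1)=1,φ(3)=2,φ(5)=4,φ(15)=8 ⇒ 15
q^20  k|20↦φ(k): 20:8 10:4 5:4 4:2 2:1 1:1  a_20=20
[q^26] φ(1)=1,φ(2)=1,φ(13)=12,φ(26)=12 ⇒ 26
n=32: 32·1 16·2 8·4 4·8 2·16 1·32  φ→[16+8+4+2+1+1]=32
q^36  k|36↦φ(k): 1:1 2:1 3:2 4:2 6:2 9:6 12:4 18:6 36:12  a_36=36

6, 15, 20, 26, 32, 36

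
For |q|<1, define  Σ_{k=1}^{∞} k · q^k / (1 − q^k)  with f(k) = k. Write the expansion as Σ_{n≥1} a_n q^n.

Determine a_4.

d|4:{1,2,4}  Σf=1+2+4=7

a_4 = 7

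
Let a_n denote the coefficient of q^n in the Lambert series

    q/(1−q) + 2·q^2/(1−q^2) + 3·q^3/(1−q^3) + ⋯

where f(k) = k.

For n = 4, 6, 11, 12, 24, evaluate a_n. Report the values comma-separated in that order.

d|4:{4,2,1}  Σf=4+2+1=7
d|6:{1,2,3,6}  Σf=1+2+3+6=12
q^11  k|11↦f(k): 11:11 1:1  a_11=12
q^12  k|12↦f(k): 12:12 6:6 4:4 3:3 2:2 1:1  a_12=28
[q^24] f(24)=24,f(12)=12,f(8)=8,f(6)=6,f(4)=4,f(3)=3,f(2)=2,f(1)=1 ⇒ 60

7, 12, 12, 28, 60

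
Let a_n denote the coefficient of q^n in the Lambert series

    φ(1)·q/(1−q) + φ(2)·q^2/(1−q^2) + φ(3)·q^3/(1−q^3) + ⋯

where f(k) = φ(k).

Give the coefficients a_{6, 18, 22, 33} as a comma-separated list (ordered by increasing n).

d|6:{1,2,3,6}  Σφ=1+1+2+2=6
[q^18] φ(18)=6,φ(9)=6,φ(6)=2,φ(3)=2,φ(2)=1,φ(1)=1 ⇒ 18
[q^22] φ(22)=10,φ(11)=10,φ(2)=1,φ(1)=1 ⇒ 22
n=33: 33·1 11·3 3·11 1·33  φ→[20+10+2+1]=33

6, 18, 22, 33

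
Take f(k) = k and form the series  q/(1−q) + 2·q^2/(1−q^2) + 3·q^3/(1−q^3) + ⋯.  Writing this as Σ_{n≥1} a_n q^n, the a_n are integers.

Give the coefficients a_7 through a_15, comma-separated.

8, 15, 13, 18, 12, 28, 14, 24, 24

n=7: 7·1 1·7  f→[7+1]=8
n=8: 1·8 2·4 4·2 8·1  f→[1+2+4+8]=15
[q^9] f(9)=9,f(3)=3,f(1)=1 ⇒ 13
[q^10] f(1)=1,f(2)=2,f(5)=5,f(10)=10 ⇒ 18
d|11:{1,11}  Σf=1+11=12
n=12: 12·1 6·2 4·3 3·4 2·6 1·12  f→[12+6+4+3+2+1]=28
n=13: 1·13 13·1  f→[1+13]=14
q^14  k|14↦f(k): 14:14 7:7 2:2 1:1  a_14=24
[q^15] f(15)=15,f(5)=5,f(3)=3,f(1)=1 ⇒ 24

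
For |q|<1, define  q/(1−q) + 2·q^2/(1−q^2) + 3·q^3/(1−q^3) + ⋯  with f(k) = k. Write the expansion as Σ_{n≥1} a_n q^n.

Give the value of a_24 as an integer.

d|24:{24,12,8,6,4,3,2,1}  Σf=24+12+8+6+4+3+2+1=60

a_24 = 60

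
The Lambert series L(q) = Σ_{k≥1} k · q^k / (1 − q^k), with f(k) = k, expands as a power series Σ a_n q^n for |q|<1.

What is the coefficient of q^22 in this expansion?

a_22 = 36

q^22  k|22↦f(k): 22:22 11:11 2:2 1:1  a_22=36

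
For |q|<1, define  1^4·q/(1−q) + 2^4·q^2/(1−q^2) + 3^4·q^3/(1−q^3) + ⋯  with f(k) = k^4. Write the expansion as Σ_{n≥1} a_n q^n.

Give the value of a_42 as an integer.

a_42 = 3348388

[q^42] f(42)=3111696,f(21)=194481,f(14)=38416,f(7)=2401,f(6)=1296,f(3)=81,f(2)=16,f(1)=1 ⇒ 3348388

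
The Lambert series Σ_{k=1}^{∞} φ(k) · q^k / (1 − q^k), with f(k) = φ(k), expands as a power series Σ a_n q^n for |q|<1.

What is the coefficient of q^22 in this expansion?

q^22  k|22↦φ(k): 22:10 11:10 2:1 1:1  a_22=22

a_22 = 22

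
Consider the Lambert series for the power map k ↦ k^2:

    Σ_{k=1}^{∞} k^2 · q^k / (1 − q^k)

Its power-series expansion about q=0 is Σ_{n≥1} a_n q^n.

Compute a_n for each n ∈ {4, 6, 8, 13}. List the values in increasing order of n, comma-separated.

n=4: 1·4 2·2 4·1  f→[1+4+16]=21
q^6  k|6↦f(k): 1:1 2:4 3:9 6:36  a_6=50
d|8:{8,4,2,1}  Σf=64+16+4+1=85
n=13: 13·1 1·13  f→[169+1]=170

21, 50, 85, 170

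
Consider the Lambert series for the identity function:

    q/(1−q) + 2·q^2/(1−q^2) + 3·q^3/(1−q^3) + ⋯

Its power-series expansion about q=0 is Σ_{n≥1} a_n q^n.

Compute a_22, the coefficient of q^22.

d|22:{22,11,2,1}  Σf=22+11+2+1=36

a_22 = 36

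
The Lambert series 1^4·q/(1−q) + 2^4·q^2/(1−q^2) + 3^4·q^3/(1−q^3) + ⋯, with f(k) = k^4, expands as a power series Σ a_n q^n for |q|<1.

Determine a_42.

n=42: 1·42 2·21 3·14 6·7 7·6 14·3 21·2 42·1  f→[1+16+81+1296+2401+38416+194481+3111696]=3348388

a_42 = 3348388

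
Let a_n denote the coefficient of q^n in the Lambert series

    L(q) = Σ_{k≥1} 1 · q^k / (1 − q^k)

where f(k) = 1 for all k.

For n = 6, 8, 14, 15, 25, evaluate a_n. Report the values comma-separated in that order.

4, 4, 4, 4, 3

d|6:{6,3,2,1}  Σf=1+1+1+1=4
n=8: 1·8 2·4 4·2 8·1  f→[1+1+1+1]=4
[q^14] f(14)=1,f(7)=1,f(2)=1,f(1)=1 ⇒ 4
q^15  k|15↦f(k): 1:1 3:1 5:1 15:1  a_15=4
[q^25] f(1)=1,f(5)=1,f(25)=1 ⇒ 3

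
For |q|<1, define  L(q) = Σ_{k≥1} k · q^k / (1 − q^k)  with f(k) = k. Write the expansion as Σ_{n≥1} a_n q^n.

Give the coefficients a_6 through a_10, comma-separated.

12, 8, 15, 13, 18

d|6:{1,2,3,6}  Σf=1+2+3+6=12
q^7  k|7↦f(k): 1:1 7:7  a_7=8
d|8:{8,4,2,1}  Σf=8+4+2+1=15
d|9:{9,3,1}  Σf=9+3+1=13
[q^10] f(1)=1,f(2)=2,f(5)=5,f(10)=10 ⇒ 18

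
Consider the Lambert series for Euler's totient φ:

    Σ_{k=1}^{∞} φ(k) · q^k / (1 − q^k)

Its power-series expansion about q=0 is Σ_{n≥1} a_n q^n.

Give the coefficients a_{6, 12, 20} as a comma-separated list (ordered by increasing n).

q^6  k|6↦φ(k): 6:2 3:2 2:1 1:1  a_6=6
n=12: 1·12 2·6 3·4 4·3 6·2 12·1  φ→[1+1+2+2+2+4]=12
d|20:{1,2,4,5,10,20}  Σφ=1+1+2+4+4+8=20

6, 12, 20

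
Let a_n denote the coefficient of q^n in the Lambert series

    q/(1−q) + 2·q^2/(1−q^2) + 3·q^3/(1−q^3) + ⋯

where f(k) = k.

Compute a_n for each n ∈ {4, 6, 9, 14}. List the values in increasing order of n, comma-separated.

q^4  k|4↦f(k): 1:1 2:2 4:4  a_4=7
d|6:{6,3,2,1}  Σf=6+3+2+1=12
d|9:{9,3,1}  Σf=9+3+1=13
q^14  k|14↦f(k): 14:14 7:7 2:2 1:1  a_14=24

7, 12, 13, 24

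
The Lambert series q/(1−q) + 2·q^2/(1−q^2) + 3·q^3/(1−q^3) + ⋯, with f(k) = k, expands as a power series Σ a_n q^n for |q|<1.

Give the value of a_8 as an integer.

a_8 = 15

q^8  k|8↦f(k): 1:1 2:2 4:4 8:8  a_8=15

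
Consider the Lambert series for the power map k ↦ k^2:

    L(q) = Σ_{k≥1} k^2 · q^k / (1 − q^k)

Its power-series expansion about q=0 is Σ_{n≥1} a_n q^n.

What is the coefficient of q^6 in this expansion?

a_6 = 50

q^6  k|6↦f(k): 6:36 3:9 2:4 1:1  a_6=50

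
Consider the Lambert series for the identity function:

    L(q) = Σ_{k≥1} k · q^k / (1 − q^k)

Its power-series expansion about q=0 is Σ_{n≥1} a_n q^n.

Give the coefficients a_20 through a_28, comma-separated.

42, 32, 36, 24, 60, 31, 42, 40, 56

q^20  k|20↦f(k): 20:20 10:10 5:5 4:4 2:2 1:1  a_20=42
n=21: 21·1 7·3 3·7 1·21  f→[21+7+3+1]=32
n=22: 22·1 11·2 2·11 1·22  f→[22+11+2+1]=36
n=23: 23·1 1·23  f→[23+1]=24
d|24:{24,12,8,6,4,3,2,1}  Σf=24+12+8+6+4+3+2+1=60
d|25:{25,5,1}  Σf=25+5+1=31
d|26:{26,13,2,1}  Σf=26+13+2+1=42
d|27:{27,9,3,1}  Σf=27+9+3+1=40
d|28:{28,14,7,4,2,1}  Σf=28+14+7+4+2+1=56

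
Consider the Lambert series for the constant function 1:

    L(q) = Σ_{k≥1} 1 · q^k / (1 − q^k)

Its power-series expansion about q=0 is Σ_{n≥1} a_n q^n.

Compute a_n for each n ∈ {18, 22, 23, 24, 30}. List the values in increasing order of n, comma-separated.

6, 4, 2, 8, 8

[q^18] f(1)=1,f(2)=1,f(3)=1,f(6)=1,f(9)=1,f(18)=1 ⇒ 6
q^22  k|22↦f(k): 1:1 2:1 11:1 22:1  a_22=4
n=23: 1·23 23·1  f→[1+1]=2
d|24:{1,2,3,4,6,8,12,24}  Σf=1+1+1+1+1+1+1+1=8
q^30  k|30↦f(k): 30:1 15:1 10:1 6:1 5:1 3:1 2:1 1:1  a_30=8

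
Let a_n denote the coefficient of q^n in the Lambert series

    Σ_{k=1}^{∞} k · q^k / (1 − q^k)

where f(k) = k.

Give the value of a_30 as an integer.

a_30 = 72

q^30  k|30↦f(k): 1:1 2:2 3:3 5:5 6:6 10:10 15:15 30:30  a_30=72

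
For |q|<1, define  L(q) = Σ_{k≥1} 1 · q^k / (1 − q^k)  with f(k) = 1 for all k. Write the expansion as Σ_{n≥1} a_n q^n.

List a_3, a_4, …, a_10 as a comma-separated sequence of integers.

2, 3, 2, 4, 2, 4, 3, 4

n=3: 1·3 3·1  f→[1+1]=2
q^4  k|4↦f(k): 1:1 2:1 4:1  a_4=3
d|5:{1,5}  Σf=1+1=2
q^6  k|6↦f(k): 1:1 2:1 3:1 6:1  a_6=4
[q^7] f(7)=1,f(1)=1 ⇒ 2
[q^8] f(1)=1,f(2)=1,f(4)=1,f(8)=1 ⇒ 4
d|9:{9,3,1}  Σf=1+1+1=3
n=10: 1·10 2·5 5·2 10·1  f→[1+1+1+1]=4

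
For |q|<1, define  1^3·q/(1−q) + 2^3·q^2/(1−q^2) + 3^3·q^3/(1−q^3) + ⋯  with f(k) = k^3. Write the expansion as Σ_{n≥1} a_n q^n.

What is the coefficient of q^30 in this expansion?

n=30: 1·30 2·15 3·10 5·6 6·5 10·3 15·2 30·1  f→[1+8+27+125+216+1000+3375+27000]=31752

a_30 = 31752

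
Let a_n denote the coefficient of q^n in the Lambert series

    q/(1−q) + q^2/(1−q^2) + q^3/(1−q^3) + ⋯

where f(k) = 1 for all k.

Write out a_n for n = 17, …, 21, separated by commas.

[q^17] f(17)=1,f(1)=1 ⇒ 2
[q^18] f(1)=1,f(2)=1,f(3)=1,f(6)=1,f(9)=1,f(18)=1 ⇒ 6
d|19:{19,1}  Σf=1+1=2
q^20  k|20↦f(k): 20:1 10:1 5:1 4:1 2:1 1:1  a_20=6
q^21  k|21↦f(k): 1:1 3:1 7:1 21:1  a_21=4

2, 6, 2, 6, 4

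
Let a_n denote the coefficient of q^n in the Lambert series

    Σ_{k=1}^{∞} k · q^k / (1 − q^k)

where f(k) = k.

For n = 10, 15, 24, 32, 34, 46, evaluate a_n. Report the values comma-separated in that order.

[q^10] f(1)=1,f(2)=2,f(5)=5,f(10)=10 ⇒ 18
d|15:{15,5,3,1}  Σf=15+5+3+1=24
[q^24] f(24)=24,f(12)=12,f(8)=8,f(6)=6,f(4)=4,f(3)=3,f(2)=2,f(1)=1 ⇒ 60
[q^32] f(32)=32,f(16)=16,f(8)=8,f(4)=4,f(2)=2,f(1)=1 ⇒ 63
d|34:{34,17,2,1}  Σf=34+17+2+1=54
q^46  k|46↦f(k): 1:1 2:2 23:23 46:46  a_46=72

18, 24, 60, 63, 54, 72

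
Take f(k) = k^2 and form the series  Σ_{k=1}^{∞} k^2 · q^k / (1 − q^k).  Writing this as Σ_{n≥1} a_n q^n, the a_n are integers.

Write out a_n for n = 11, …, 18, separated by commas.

q^11  k|11↦f(k): 1:1 11:121  a_11=122
[q^12] f(1)=1,f(2)=4,f(3)=9,f(4)=16,f(6)=36,f(12)=144 ⇒ 210
n=13: 1·13 13·1  f→[1+169]=170
n=14: 14·1 7·2 2·7 1·14  f→[196+49+4+1]=250
q^15  k|15↦f(k): 1:1 3:9 5:25 15:225  a_15=260
[q^16] f(1)=1,f(2)=4,f(4)=16,f(8)=64,f(16)=256 ⇒ 341
d|17:{17,1}  Σf=289+1=290
d|18:{1,2,3,6,9,18}  Σf=1+4+9+36+81+324=455

122, 210, 170, 250, 260, 341, 290, 455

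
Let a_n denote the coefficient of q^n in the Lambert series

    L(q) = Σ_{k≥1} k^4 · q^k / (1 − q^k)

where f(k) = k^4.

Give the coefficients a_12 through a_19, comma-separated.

n=12: 12·1 6·2 4·3 3·4 2·6 1·12  f→[20736+1296+256+81+16+1]=22386
[q^13] f(1)=1,f(13)=28561 ⇒ 28562
d|14:{1,2,7,14}  Σf=1+16+2401+38416=40834
d|15:{15,5,3,1}  Σf=50625+625+81+1=51332
d|16:{1,2,4,8,16}  Σf=1+16+256+4096+65536=69905
n=17: 17·1 1·17  f→[83521+1]=83522
n=18: 18·1 9·2 6·3 3·6 2·9 1·18  f→[104976+6561+1296+81+16+1]=112931
d|19:{19,1}  Σf=130321+1=130322

22386, 28562, 40834, 51332, 69905, 83522, 112931, 130322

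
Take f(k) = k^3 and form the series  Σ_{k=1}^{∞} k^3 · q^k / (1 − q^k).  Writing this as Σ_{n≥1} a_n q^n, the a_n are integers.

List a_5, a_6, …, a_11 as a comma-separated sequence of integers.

126, 252, 344, 585, 757, 1134, 1332

d|5:{5,1}  Σf=125+1=126
n=6: 6·1 3·2 2·3 1·6  f→[216+27+8+1]=252
q^7  k|7↦f(k): 7:343 1:1  a_7=344
d|8:{1,2,4,8}  Σf=1+8+64+512=585
n=9: 9·1 3·3 1·9  f→[729+27+1]=757
d|10:{1,2,5,10}  Σf=1+8+125+1000=1134
[q^11] f(1)=1,f(11)=1331 ⇒ 1332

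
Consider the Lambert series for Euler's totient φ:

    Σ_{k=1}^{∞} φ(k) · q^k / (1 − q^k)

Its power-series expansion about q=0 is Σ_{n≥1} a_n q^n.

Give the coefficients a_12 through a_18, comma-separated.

d|12:{12,6,4,3,2,1}  Σφ=4+2+2+2+1+1=12
n=13: 13·1 1·13  φ→[12+1]=13
d|14:{14,7,2,1}  Σφ=6+6+1+1=14
[q^15] φ(1)=1,φ(3)=2,φ(5)=4,φ(15)=8 ⇒ 15
n=16: 1·16 2·8 4·4 8·2 16·1  φ→[1+1+2+4+8]=16
n=17: 1·17 17·1  φ→[1+16]=17
n=18: 18·1 9·2 6·3 3·6 2·9 1·18  φ→[6+6+2+2+1+1]=18

12, 13, 14, 15, 16, 17, 18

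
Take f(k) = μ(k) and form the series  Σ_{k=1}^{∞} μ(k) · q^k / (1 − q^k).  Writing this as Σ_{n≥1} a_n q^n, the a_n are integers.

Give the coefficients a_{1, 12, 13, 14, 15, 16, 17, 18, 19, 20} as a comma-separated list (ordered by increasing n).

q^1  k|1↦μ(k): 1:1  a_1=1
[q^12] μ(1)=1,μ(2)=-1,μ(3)=-1,μ(4)=0,μ(6)=1,μ(12)=0 ⇒ 0
[q^13] μ(1)=1,μ(13)=-1 ⇒ 0
[q^14] μ(1)=1,μ(2)=-1,μ(7)=-1,μ(14)=1 ⇒ 0
[q^15] μ(1)=1,μ(3)=-1,μ(5)=-1,μ(15)=1 ⇒ 0
n=16: 16·1 8·2 4·4 2·8 1·16  μ→[0+0+0+(-1)+1]=0
q^17  k|17↦μ(k): 17:-1 1:1  a_17=0
q^18  k|18↦μ(k): 1:1 2:-1 3:-1 6:1 9:0 18:0  a_18=0
q^19  k|19↦μ(k): 1:1 19:-1  a_19=0
[q^20] μ(1)=1,μ(2)=-1,μ(4)=0,μ(5)=-1,μ(10)=1,μ(20)=0 ⇒ 0

1, 0, 0, 0, 0, 0, 0, 0, 0, 0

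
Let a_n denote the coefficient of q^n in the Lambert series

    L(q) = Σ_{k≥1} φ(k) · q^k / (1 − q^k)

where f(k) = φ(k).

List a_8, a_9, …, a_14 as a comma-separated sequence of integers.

d|8:{1,2,4,8}  Σφ=1+1+2+4=8
d|9:{1,3,9}  Σφ=1+2+6=9
n=10: 10·1 5·2 2·5 1·10  φ→[4+4+1+1]=10
d|11:{1,11}  Σφ=1+10=11
n=12: 12·1 6·2 4·3 3·4 2·6 1·12  φ→[4+2+2+2+1+1]=12
q^13  k|13↦φ(k): 13:12 1:1  a_13=13
q^14  k|14↦φ(k): 14:6 7:6 2:1 1:1  a_14=14

8, 9, 10, 11, 12, 13, 14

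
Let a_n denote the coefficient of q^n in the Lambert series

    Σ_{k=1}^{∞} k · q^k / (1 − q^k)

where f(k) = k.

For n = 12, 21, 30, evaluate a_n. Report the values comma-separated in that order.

n=12: 12·1 6·2 4·3 3·4 2·6 1·12  f→[12+6+4+3+2+1]=28
n=21: 21·1 7·3 3·7 1·21  f→[21+7+3+1]=32
d|30:{30,15,10,6,5,3,2,1}  Σf=30+15+10+6+5+3+2+1=72

28, 32, 72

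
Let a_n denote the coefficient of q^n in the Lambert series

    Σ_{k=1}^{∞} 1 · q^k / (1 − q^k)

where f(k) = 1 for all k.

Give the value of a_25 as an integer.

n=25: 25·1 5·5 1·25  f→[1+1+1]=3

a_25 = 3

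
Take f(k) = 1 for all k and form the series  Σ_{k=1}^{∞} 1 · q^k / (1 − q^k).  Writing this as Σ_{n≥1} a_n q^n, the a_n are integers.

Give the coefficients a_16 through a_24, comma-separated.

d|16:{16,8,4,2,1}  Σf=1+1+1+1+1=5
[q^17] f(1)=1,f(17)=1 ⇒ 2
n=18: 1·18 2·9 3·6 6·3 9·2 18·1  f→[1+1+1+1+1+1]=6
[q^19] f(19)=1,f(1)=1 ⇒ 2
d|20:{20,10,5,4,2,1}  Σf=1+1+1+1+1+1=6
n=21: 1·21 3·7 7·3 21·1  f→[1+1+1+1]=4
d|22:{22,11,2,1}  Σf=1+1+1+1=4
q^23  k|23↦f(k): 1:1 23:1  a_23=2
[q^24] f(24)=1,f(12)=1,f(8)=1,f(6)=1,f(4)=1,f(3)=1,f(2)=1,f(1)=1 ⇒ 8

5, 2, 6, 2, 6, 4, 4, 2, 8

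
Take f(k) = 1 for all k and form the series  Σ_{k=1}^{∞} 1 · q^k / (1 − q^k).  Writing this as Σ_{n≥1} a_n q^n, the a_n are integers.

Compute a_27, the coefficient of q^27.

n=27: 27·1 9·3 3·9 1·27  f→[1+1+1+1]=4

a_27 = 4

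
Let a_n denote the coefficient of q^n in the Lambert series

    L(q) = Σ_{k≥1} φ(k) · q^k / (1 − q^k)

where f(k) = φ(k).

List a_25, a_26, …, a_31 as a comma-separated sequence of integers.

q^25  k|25↦φ(k): 1:1 5:4 25:20  a_25=25
d|26:{26,13,2,1}  Σφ=12+12+1+1=26
[q^27] φ(1)=1,φ(3)=2,φ(9)=6,φ(27)=18 ⇒ 27
n=28: 28·1 14·2 7·4 4·7 2·14 1·28  φ→[12+6+6+2+1+1]=28
q^29  k|29↦φ(k): 29:28 1:1  a_29=29
n=30: 30·1 15·2 10·3 6·5 5·6 3·10 2·15 1·30  φ→[8+8+4+2+4+2+1+1]=30
d|31:{1,31}  Σφ=1+30=31

25, 26, 27, 28, 29, 30, 31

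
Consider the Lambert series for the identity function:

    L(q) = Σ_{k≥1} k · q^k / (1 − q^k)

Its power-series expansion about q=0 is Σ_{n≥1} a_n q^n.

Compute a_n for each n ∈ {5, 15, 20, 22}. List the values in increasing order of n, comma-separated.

6, 24, 42, 36

n=5: 1·5 5·1  f→[1+5]=6
d|15:{15,5,3,1}  Σf=15+5+3+1=24
[q^20] f(20)=20,f(10)=10,f(5)=5,f(4)=4,f(2)=2,f(1)=1 ⇒ 42
n=22: 22·1 11·2 2·11 1·22  f→[22+11+2+1]=36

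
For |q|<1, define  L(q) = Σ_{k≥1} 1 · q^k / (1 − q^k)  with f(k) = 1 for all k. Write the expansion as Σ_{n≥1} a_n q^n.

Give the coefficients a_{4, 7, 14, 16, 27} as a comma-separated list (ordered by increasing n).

3, 2, 4, 5, 4

q^4  k|4↦f(k): 4:1 2:1 1:1  a_4=3
d|7:{1,7}  Σf=1+1=2
d|14:{14,7,2,1}  Σf=1+1+1+1=4
q^16  k|16↦f(k): 16:1 8:1 4:1 2:1 1:1  a_16=5
d|27:{1,3,9,27}  Σf=1+1+1+1=4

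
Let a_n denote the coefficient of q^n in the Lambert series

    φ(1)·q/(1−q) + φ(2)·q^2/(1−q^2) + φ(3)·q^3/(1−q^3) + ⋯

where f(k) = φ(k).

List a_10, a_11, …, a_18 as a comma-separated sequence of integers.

n=10: 1·10 2·5 5·2 10·1  φ→[1+1+4+4]=10
q^11  k|11↦φ(k): 11:10 1:1  a_11=11
q^12  k|12↦φ(k): 1:1 2:1 3:2 4:2 6:2 12:4  a_12=12
n=13: 1·13 13·1  φ→[1+12]=13
[q^14] φ(1)=1,φ(2)=1,φ(7)=6,φ(14)=6 ⇒ 14
n=15: 1·15 3·5 5·3 15·1  φ→[1+2+4+8]=15
d|16:{16,8,4,2,1}  Σφ=8+4+2+1+1=16
n=17: 1·17 17·1  φ→[1+16]=17
q^18  k|18↦φ(k): 18:6 9:6 6:2 3:2 2:1 1:1  a_18=18

10, 11, 12, 13, 14, 15, 16, 17, 18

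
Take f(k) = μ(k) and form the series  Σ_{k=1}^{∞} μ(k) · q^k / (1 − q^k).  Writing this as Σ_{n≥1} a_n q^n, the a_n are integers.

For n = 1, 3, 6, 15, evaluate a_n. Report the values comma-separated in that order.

1, 0, 0, 0

n=1: 1·1  μ→[1]=1
[q^3] μ(1)=1,μ(3)=-1 ⇒ 0
q^6  k|6↦μ(k): 6:1 3:-1 2:-1 1:1  a_6=0
d|15:{1,3,5,15}  Σμ=1+(-1)+(-1)+1=0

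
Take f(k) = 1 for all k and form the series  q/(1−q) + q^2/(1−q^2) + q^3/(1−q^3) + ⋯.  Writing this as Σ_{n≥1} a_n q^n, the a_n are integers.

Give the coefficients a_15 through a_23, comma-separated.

n=15: 1·15 3·5 5·3 15·1  f→[1+1+1+1]=4
[q^16] f(1)=1,f(2)=1,f(4)=1,f(8)=1,f(16)=1 ⇒ 5
n=17: 17·1 1·17  f→[1+1]=2
[q^18] f(18)=1,f(9)=1,f(6)=1,f(3)=1,f(2)=1,f(1)=1 ⇒ 6
[q^19] f(1)=1,f(19)=1 ⇒ 2
q^20  k|20↦f(k): 20:1 10:1 5:1 4:1 2:1 1:1  a_20=6
q^21  k|21↦f(k): 21:1 7:1 3:1 1:1  a_21=4
q^22  k|22↦f(k): 1:1 2:1 11:1 22:1  a_22=4
n=23: 23·1 1·23  f→[1+1]=2

4, 5, 2, 6, 2, 6, 4, 4, 2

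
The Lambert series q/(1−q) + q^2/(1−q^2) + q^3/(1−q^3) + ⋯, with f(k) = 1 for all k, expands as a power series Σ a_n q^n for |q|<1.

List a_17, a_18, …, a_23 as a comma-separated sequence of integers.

2, 6, 2, 6, 4, 4, 2

q^17  k|17↦f(k): 1:1 17:1  a_17=2
[q^18] f(1)=1,f(2)=1,f(3)=1,f(6)=1,f(9)=1,f(18)=1 ⇒ 6
q^19  k|19↦f(k): 1:1 19:1  a_19=2
q^20  k|20↦f(k): 20:1 10:1 5:1 4:1 2:1 1:1  a_20=6
[q^21] f(21)=1,f(7)=1,f(3)=1,f(1)=1 ⇒ 4
[q^22] f(1)=1,f(2)=1,f(11)=1,f(22)=1 ⇒ 4
[q^23] f(23)=1,f(1)=1 ⇒ 2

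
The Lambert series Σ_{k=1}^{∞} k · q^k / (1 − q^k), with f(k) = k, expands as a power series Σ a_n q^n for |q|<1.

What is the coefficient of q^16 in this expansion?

a_16 = 31

n=16: 1·16 2·8 4·4 8·2 16·1  f→[1+2+4+8+16]=31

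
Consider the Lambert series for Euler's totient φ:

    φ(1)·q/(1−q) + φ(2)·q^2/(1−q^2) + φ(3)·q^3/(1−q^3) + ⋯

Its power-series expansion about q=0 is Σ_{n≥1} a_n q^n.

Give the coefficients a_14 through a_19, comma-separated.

n=14: 14·1 7·2 2·7 1·14  φ→[6+6+1+1]=14
d|15:{15,5,3,1}  Σφ=8+4+2+1=15
n=16: 1·16 2·8 4·4 8·2 16·1  φ→[1+1+2+4+8]=16
q^17  k|17↦φ(k): 17:16 1:1  a_17=17
q^18  k|18↦φ(k): 1:1 2:1 3:2 6:2 9:6 18:6  a_18=18
q^19  k|19↦φ(k): 19:18 1:1  a_19=19

14, 15, 16, 17, 18, 19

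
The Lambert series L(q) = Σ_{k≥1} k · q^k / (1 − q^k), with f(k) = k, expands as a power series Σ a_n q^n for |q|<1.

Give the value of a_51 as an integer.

[q^51] f(1)=1,f(3)=3,f(17)=17,f(51)=51 ⇒ 72

a_51 = 72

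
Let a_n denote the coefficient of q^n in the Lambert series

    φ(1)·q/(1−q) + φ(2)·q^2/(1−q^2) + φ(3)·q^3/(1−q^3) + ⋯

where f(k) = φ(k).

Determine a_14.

[q^14] φ(14)=6,φ(7)=6,φ(2)=1,φ(1)=1 ⇒ 14

a_14 = 14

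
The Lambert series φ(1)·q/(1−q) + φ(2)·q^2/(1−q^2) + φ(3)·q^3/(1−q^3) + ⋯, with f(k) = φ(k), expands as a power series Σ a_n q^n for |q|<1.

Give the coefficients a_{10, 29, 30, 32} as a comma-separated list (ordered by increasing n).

d|10:{10,5,2,1}  Σφ=4+4+1+1=10
n=29: 1·29 29·1  φ→[1+28]=29
q^30  k|30↦φ(k): 1:1 2:1 3:2 5:4 6:2 10:4 15:8 30:8  a_30=30
q^32  k|32↦φ(k): 32:16 16:8 8:4 4:2 2:1 1:1  a_32=32

10, 29, 30, 32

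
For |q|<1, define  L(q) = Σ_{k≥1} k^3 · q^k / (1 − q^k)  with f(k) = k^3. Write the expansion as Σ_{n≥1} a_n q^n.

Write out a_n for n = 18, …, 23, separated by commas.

[q^18] f(18)=5832,f(9)=729,f(6)=216,f(3)=27,f(2)=8,f(1)=1 ⇒ 6813
n=19: 1·19 19·1  f→[1+6859]=6860
n=20: 20·1 10·2 5·4 4·5 2·10 1·20  f→[8000+1000+125+64+8+1]=9198
d|21:{1,3,7,21}  Σf=1+27+343+9261=9632
d|22:{22,11,2,1}  Σf=10648+1331+8+1=11988
d|23:{23,1}  Σf=12167+1=12168

6813, 6860, 9198, 9632, 11988, 12168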